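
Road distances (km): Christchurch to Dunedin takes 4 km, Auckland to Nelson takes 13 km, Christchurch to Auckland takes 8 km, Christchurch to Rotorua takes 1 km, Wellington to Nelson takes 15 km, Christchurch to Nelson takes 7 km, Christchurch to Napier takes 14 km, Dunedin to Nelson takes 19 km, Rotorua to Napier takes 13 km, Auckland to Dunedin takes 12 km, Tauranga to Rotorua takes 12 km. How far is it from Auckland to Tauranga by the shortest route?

21

Checking several routes:
Auckland - Dunedin - Christchurch - Rotorua - Tauranga: 12 + 4 + 1 + 12 = 29
Auckland - Nelson - Christchurch - Rotorua - Tauranga: 13 + 7 + 1 + 12 = 33
Auckland - Christchurch - Rotorua - Tauranga: 8 + 1 + 12 = 21
The minimum is 21 km.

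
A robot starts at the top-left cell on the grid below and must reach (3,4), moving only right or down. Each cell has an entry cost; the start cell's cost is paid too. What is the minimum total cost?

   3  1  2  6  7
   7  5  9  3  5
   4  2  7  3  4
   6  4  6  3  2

Take [0,0] → [0,1] → [0,2] → [0,3] → [1,3] → [2,3] → [3,3] → [3,4] for a total of 3 + 1 + 2 + 6 + 3 + 3 + 3 + 2 = 23.

23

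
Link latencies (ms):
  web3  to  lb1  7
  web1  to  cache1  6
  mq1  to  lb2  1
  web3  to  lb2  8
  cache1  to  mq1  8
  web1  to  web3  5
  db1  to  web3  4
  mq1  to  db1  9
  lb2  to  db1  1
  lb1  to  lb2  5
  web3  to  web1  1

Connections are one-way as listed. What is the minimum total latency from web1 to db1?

14

Some routes from web1 to db1:
web1→cache1→mq1→lb2→db1: 6 + 8 + 1 + 1 = 16
web1→web3→lb1→lb2→db1: 5 + 7 + 5 + 1 = 18
web1→web3→lb2→db1: 5 + 8 + 1 = 14
The minimum is 14 ms.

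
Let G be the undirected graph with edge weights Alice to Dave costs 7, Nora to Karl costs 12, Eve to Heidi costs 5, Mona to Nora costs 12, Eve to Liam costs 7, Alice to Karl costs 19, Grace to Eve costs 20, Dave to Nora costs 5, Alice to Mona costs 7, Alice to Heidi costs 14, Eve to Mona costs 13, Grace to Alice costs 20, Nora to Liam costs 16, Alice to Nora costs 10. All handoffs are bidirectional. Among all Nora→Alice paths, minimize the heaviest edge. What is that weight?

7

A few of the Nora→Alice routes:
Nora→Alice: max(10) = 10
Nora→Dave→Alice: max(5, 7) = 7
Nora→Mona→Alice: max(12, 7) = 12
The minimum achievable maximum is 7.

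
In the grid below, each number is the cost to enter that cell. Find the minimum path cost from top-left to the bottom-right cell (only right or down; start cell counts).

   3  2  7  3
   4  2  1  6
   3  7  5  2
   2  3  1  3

Cheapest: r0c0→r0c1→r1c1→r1c2→r2c2→r3c2→r3c3
  3 + 2 + 2 + 1 + 5 + 1 + 3 = 17
(Top row then right column would cost 26.)

17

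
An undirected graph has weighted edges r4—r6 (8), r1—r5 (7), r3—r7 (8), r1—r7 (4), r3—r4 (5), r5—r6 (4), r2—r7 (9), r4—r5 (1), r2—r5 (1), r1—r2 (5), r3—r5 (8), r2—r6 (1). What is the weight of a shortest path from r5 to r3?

A few of the r5→r3 routes:
r5 -> r2 -> r6 -> r4 -> r3: 1 + 1 + 8 + 5 = 15
r5 -> r6 -> r4 -> r3: 4 + 8 + 5 = 17
r5 -> r2 -> r7 -> r3: 1 + 9 + 8 = 18
r5 -> r4 -> r3: 1 + 5 = 6
r5 -> r3: 8
The minimum is 6.

6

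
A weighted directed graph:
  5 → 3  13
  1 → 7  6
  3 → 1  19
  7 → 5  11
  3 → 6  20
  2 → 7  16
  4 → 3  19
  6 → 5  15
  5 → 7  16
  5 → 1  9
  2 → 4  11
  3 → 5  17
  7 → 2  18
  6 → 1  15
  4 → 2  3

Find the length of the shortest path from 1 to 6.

Paths from 1 to 6:
1 → 7 → 5 → 3 → 6: 6 + 11 + 13 + 20 = 50
1 → 7 → 2 → 4 → 3 → 6: 6 + 18 + 11 + 19 + 20 = 74
Shortest: 50.

50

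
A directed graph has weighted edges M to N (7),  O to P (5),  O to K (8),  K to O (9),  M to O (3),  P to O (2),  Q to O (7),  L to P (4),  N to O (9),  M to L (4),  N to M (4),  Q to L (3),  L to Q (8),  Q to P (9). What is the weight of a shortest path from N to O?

7

Routes from N to O:
N - M - O: 4 + 3 = 7
N - O: 9
N - M - L - Q - P - O: 4 + 4 + 8 + 9 + 2 = 27
N - M - L - Q - O: 4 + 4 + 8 + 7 = 23
N - M - L - P - O: 4 + 4 + 4 + 2 = 14
The minimum is 7.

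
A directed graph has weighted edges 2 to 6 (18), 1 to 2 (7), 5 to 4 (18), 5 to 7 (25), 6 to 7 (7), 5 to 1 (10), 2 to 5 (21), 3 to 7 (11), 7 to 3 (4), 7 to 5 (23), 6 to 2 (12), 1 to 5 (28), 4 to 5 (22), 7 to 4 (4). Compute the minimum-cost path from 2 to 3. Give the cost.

29

Routes from 2 to 3:
2 → 5 → 7 → 3: 21 + 25 + 4 = 50
2 → 6 → 7 → 3: 18 + 7 + 4 = 29
Shortest: 29.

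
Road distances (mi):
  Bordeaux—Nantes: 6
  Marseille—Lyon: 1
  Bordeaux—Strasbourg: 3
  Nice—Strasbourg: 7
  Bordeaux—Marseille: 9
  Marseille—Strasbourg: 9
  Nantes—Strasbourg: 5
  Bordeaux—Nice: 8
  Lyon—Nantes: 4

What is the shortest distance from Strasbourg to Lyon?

Some routes from Strasbourg to Lyon:
Strasbourg-Nantes-Lyon: 5 + 4 = 9
Strasbourg-Marseille-Lyon: 9 + 1 = 10
Strasbourg-Bordeaux-Nantes-Lyon: 3 + 6 + 4 = 13
Strasbourg-Nantes-Bordeaux-Marseille-Lyon: 5 + 6 + 9 + 1 = 21
Strasbourg-Bordeaux-Marseille-Lyon: 3 + 9 + 1 = 13
Strasbourg-Nice-Bordeaux-Marseille-Lyon: 7 + 8 + 9 + 1 = 25
Shortest: 9 mi.

9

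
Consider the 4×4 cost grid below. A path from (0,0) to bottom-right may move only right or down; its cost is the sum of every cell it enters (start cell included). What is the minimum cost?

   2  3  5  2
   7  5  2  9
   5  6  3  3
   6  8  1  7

Best path: (0,0)→(0,1)→(0,2)→(1,2)→(2,2)→(3,2)→(3,3)
Cost: 2 + 3 + 5 + 2 + 3 + 1 + 7 = 23
(Top row then right column would cost 31.)

23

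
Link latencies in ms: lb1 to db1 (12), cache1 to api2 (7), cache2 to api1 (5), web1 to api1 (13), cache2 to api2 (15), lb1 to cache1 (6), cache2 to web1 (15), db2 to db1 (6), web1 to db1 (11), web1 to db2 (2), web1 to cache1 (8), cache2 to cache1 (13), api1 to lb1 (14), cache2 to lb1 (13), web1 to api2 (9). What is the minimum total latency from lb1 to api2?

13

Comparing a few candidate routes:
lb1 -> cache1 -> web1 -> api2: 6 + 8 + 9 = 23
lb1 -> cache2 -> api2: 13 + 15 = 28
lb1 -> cache1 -> api2: 6 + 7 = 13
Shortest: 13 ms.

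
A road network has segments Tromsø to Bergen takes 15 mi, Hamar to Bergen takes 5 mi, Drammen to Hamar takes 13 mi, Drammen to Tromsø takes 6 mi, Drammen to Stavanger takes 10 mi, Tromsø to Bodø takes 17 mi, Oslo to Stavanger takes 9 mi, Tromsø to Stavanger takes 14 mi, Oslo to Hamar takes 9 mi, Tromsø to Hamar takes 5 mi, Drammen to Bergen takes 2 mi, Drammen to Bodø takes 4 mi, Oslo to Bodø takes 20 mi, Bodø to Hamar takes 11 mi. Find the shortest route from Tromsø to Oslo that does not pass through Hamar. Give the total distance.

23

A few of the Tromsø→Oslo routes:
Tromsø - Bergen - Drammen - Stavanger - Oslo: 15 + 2 + 10 + 9 = 36
Tromsø - Stavanger - Oslo: 14 + 9 = 23
Tromsø - Drammen - Bodø - Oslo: 6 + 4 + 20 = 30
Tromsø - Drammen - Stavanger - Oslo: 6 + 10 + 9 = 25
Best route has total 23 mi.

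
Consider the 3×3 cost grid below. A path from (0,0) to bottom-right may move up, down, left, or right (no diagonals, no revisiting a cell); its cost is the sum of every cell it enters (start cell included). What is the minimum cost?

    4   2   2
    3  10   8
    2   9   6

Take [0,0] -> [0,1] -> [0,2] -> [1,2] -> [2,2] for a total of 4 + 2 + 2 + 8 + 6 = 22.

22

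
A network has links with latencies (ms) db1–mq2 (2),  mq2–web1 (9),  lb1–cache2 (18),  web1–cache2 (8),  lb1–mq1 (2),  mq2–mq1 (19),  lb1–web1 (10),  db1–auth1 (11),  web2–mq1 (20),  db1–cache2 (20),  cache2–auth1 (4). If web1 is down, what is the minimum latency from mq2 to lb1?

21

Routes from mq2 to lb1 avoiding web1:
mq2→mq1→lb1: 19 + 2 = 21
mq2→db1→auth1→cache2→lb1: 2 + 11 + 4 + 18 = 35
mq2→db1→cache2→lb1: 2 + 20 + 18 = 40
The minimum is 21 ms.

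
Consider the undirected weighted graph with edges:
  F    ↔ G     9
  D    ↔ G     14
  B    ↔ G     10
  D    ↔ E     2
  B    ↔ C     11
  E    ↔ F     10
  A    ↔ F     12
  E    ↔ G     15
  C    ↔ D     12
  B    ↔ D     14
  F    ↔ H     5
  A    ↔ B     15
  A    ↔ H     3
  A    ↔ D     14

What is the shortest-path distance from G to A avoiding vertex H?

21

Checking several routes:
G -> D -> A: 14 + 14 = 28
G -> B -> A: 10 + 15 = 25
G -> F -> A: 9 + 12 = 21
The minimum is 21.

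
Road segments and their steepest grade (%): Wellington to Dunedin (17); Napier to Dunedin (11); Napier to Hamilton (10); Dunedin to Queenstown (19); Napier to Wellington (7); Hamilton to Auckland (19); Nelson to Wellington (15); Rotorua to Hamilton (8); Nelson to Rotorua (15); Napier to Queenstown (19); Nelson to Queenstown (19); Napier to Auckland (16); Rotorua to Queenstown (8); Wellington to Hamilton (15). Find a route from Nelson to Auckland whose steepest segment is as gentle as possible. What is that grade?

A few of the Nelson→Auckland routes:
Nelson→Wellington→Napier→Auckland: max(15, 7, 16) = 16
Nelson→Wellington→Hamilton→Napier→Auckland: max(15, 15, 10, 16) = 16
Nelson→Rotorua→Hamilton→Wellington→Napier→Auckland: max(15, 8, 15, 7, 16) = 16
Nelson→Rotorua→Hamilton→Napier→Auckland: max(15, 8, 10, 16) = 16
Nelson→Rotorua→Hamilton→Wellington→Dunedin→Napier→Auckland: max(15, 8, 15, 17, 11, 16) = 17
Best route has worst link 16%.

16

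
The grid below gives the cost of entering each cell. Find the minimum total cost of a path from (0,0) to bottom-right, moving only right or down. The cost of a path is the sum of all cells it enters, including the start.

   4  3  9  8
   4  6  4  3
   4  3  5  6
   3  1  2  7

Take r0c0→r1c0→r2c0→r2c1→r3c1→r3c2→r3c3 for a total of 4 + 4 + 4 + 3 + 1 + 2 + 7 = 25.
For comparison, the top-then-right route costs 40.

25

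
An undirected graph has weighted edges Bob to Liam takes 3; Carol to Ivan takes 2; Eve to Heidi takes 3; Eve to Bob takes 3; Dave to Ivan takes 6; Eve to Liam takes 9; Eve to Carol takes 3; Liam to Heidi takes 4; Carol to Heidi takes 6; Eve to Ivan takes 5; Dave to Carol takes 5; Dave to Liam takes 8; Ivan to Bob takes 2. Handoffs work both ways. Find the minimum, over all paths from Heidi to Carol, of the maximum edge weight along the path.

Some routes from Heidi to Carol:
Heidi -> Liam -> Bob -> Eve -> Carol: max(4, 3, 3, 3) = 4
Heidi -> Eve -> Carol: max(3, 3) = 3
Heidi -> Liam -> Bob -> Ivan -> Carol: max(4, 3, 2, 2) = 4
Heidi -> Eve -> Bob -> Ivan -> Carol: max(3, 3, 2, 2) = 3
Heidi -> Liam -> Bob -> Ivan -> Eve -> Carol: max(4, 3, 2, 5, 3) = 5
Heidi -> Liam -> Bob -> Eve -> Ivan -> Carol: max(4, 3, 3, 5, 2) = 5
Best route has worst link 3.

3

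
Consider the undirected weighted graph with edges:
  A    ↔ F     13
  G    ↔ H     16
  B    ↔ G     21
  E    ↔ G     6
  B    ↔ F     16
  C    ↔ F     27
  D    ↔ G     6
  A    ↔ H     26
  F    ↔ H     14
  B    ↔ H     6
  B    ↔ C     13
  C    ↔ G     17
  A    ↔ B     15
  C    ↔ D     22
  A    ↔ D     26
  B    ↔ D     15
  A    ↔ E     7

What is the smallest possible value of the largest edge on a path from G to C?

14

Comparing a few candidate routes:
G - D - B - C: max(6, 15, 13) = 15
G - E - A - F - H - B - C: max(6, 7, 13, 14, 6, 13) = 14
G - E - A - B - C: max(6, 7, 15, 13) = 15
The minimum achievable maximum is 14.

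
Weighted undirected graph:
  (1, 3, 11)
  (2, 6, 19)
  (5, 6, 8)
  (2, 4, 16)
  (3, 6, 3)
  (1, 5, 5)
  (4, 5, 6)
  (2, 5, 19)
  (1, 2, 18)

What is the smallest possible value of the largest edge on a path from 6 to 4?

8

Some routes from 6 to 4:
6→3→1→5→4: max(3, 11, 5, 6) = 11
6→5→4: max(8, 6) = 8
6→3→1→2→4: max(3, 11, 18, 16) = 18
6→3→1→5→2→4: max(3, 11, 5, 19, 16) = 19
6→5→1→2→4: max(8, 5, 18, 16) = 18
The minimum achievable maximum is 8.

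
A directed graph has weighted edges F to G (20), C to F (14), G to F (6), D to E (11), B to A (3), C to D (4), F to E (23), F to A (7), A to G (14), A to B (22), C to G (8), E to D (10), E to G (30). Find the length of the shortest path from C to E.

Paths from C to E:
C -> D -> E: 4 + 11 = 15
C -> G -> F -> E: 8 + 6 + 23 = 37
C -> F -> E: 14 + 23 = 37
Best route has total 15.

15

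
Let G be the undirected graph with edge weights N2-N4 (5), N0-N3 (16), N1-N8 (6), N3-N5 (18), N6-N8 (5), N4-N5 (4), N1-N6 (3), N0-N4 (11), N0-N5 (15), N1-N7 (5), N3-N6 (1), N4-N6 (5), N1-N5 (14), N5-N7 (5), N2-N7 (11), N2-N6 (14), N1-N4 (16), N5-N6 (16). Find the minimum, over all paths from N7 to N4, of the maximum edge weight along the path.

Some routes from N7 to N4:
N7 → N1 → N6 → N4: max(5, 3, 5) = 5
N7 → N5 → N4: max(5, 4) = 5
N7 → N1 → N8 → N6 → N4: max(5, 6, 5, 5) = 6
Smallest bottleneck: 5.

5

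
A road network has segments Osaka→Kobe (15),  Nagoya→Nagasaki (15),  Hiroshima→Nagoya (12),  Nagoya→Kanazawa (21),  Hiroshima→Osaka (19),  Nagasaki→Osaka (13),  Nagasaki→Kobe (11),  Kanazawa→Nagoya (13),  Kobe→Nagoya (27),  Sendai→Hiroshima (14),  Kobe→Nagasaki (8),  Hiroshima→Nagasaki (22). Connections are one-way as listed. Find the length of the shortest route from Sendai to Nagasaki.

Comparing a few candidate routes:
Sendai - Hiroshima - Nagoya - Nagasaki: 14 + 12 + 15 = 41
Sendai - Hiroshima - Nagasaki: 14 + 22 = 36
Sendai - Hiroshima - Osaka - Kobe - Nagasaki: 14 + 19 + 15 + 8 = 56
The minimum is 36 km.

36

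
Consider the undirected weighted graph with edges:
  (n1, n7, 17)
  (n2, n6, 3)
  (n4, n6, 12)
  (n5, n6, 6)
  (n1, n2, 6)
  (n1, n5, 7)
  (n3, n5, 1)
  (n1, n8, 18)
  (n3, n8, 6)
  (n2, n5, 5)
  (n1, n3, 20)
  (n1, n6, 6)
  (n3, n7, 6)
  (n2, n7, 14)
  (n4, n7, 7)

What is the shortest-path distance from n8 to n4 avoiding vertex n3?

A few of the n8→n4 routes:
n8-n1-n2-n7-n4: 18 + 6 + 14 + 7 = 45
n8-n1-n6-n4: 18 + 6 + 12 = 36
n8-n1-n5-n6-n4: 18 + 7 + 6 + 12 = 43
n8-n1-n2-n6-n4: 18 + 6 + 3 + 12 = 39
n8-n1-n7-n4: 18 + 17 + 7 = 42
n8-n1-n5-n2-n6-n4: 18 + 7 + 5 + 3 + 12 = 45
Best route has total 36.

36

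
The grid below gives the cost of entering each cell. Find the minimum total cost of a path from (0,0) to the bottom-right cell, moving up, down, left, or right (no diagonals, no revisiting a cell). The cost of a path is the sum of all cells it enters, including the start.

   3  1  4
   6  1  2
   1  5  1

8

One optimal route is (0,0) → (0,1) → (1,1) → (1,2) → (2,2).
Its cost is 3 + 1 + 1 + 2 + 1 = 8.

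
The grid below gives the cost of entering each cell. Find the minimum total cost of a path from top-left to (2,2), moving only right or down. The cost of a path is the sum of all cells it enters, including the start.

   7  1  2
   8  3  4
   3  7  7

21

One optimal route is [0,0] [0,1] [0,2] [1,2] [2,2].
Its cost is 7 + 1 + 2 + 4 + 7 = 21.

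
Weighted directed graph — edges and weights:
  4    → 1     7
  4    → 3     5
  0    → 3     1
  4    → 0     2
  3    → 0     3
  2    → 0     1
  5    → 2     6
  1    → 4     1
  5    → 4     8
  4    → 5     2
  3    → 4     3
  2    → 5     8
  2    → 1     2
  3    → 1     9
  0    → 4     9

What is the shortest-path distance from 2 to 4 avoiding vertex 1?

Candidate routes:
2 - 5 - 4: 8 + 8 = 16
2 - 0 - 4: 1 + 9 = 10
2 - 0 - 3 - 4: 1 + 1 + 3 = 5
Best route has total 5.

5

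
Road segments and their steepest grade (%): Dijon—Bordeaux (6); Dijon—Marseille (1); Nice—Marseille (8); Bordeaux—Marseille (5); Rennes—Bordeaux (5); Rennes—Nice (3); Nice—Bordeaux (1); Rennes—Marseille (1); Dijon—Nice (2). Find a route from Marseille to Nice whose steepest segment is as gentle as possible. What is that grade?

A few of the Marseille→Nice routes:
Marseille → Rennes → Bordeaux → Dijon → Nice: max(1, 5, 6, 2) = 6
Marseille → Dijon → Nice: max(1, 2) = 2
Marseille → Rennes → Nice: max(1, 3) = 3
Marseille → Bordeaux → Rennes → Nice: max(5, 5, 3) = 5
Marseille → Rennes → Bordeaux → Nice: max(1, 5, 1) = 5
Marseille → Bordeaux → Nice: max(5, 1) = 5
The minimum achievable maximum is 2%.

2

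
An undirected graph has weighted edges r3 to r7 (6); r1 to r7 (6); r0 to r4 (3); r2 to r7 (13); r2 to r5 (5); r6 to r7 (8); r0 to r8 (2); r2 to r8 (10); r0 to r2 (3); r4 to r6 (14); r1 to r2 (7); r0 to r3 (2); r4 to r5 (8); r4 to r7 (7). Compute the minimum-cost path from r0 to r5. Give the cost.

Some routes from r0 to r5:
r0-r2-r5: 3 + 5 = 8
r0-r8-r2-r5: 2 + 10 + 5 = 17
r0-r4-r5: 3 + 8 = 11
r0-r3-r7-r4-r5: 2 + 6 + 7 + 8 = 23
Best route has total 8.

8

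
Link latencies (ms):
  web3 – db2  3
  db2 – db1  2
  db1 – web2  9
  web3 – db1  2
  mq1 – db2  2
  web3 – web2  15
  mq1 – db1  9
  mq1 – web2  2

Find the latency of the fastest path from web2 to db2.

A few of the web2→db2 routes:
web2→db1→db2: 9 + 2 = 11
web2→mq1→db2: 2 + 2 = 4
web2→mq1→db1→db2: 2 + 9 + 2 = 13
Best route has total 4 ms.

4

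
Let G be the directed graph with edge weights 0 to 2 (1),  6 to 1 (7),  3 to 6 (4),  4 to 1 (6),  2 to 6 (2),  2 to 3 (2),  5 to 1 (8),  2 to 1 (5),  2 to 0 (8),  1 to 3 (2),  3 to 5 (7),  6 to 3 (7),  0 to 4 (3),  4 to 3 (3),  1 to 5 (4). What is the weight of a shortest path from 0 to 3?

3

Some routes from 0 to 3:
0 - 4 - 3: 3 + 3 = 6
0 - 2 - 3: 1 + 2 = 3
0 - 2 - 1 - 3: 1 + 5 + 2 = 8
0 - 2 - 6 - 3: 1 + 2 + 7 = 10
Shortest: 3.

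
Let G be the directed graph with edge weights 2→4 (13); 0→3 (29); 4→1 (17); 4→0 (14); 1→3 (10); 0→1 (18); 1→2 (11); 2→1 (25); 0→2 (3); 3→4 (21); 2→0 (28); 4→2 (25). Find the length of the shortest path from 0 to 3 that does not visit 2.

28

Paths from 0 to 3 avoiding 2:
0-3: 29
0-1-3: 18 + 10 = 28
Shortest: 28.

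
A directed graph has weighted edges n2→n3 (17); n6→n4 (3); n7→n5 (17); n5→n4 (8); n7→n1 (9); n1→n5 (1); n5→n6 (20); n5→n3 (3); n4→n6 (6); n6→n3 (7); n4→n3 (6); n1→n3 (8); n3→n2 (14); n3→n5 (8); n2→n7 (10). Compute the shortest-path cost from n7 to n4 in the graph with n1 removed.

25

Routes from n7 to n4 avoiding n1:
n7-n5-n6-n4: 17 + 20 + 3 = 40
n7-n5-n4: 17 + 8 = 25
Shortest: 25.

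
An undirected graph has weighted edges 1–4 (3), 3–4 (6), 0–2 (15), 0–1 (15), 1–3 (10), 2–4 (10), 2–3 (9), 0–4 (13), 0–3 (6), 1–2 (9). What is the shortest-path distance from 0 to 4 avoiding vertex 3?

Candidate routes:
0 -> 1 -> 2 -> 4: 15 + 9 + 10 = 34
0 -> 4: 13
0 -> 2 -> 1 -> 4: 15 + 9 + 3 = 27
0 -> 1 -> 4: 15 + 3 = 18
0 -> 2 -> 4: 15 + 10 = 25
The minimum is 13.

13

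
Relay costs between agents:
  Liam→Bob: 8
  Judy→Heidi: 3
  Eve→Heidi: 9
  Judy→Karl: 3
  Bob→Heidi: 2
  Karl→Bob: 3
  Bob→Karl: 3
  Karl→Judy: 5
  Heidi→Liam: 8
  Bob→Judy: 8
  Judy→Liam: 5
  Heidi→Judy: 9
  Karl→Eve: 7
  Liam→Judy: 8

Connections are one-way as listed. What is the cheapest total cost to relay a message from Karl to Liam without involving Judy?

13

Paths from Karl to Liam avoiding Judy:
Karl → Bob → Heidi → Liam: 3 + 2 + 8 = 13
Karl → Eve → Heidi → Liam: 7 + 9 + 8 = 24
Shortest: 13.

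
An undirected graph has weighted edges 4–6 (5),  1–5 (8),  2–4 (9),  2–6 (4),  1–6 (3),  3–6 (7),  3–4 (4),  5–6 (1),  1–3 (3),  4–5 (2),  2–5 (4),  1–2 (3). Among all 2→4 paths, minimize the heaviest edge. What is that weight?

3

Comparing a few candidate routes:
2→6→5→4: max(4, 1, 2) = 4
2→1→3→4: max(3, 3, 4) = 4
2→6→1→3→4: max(4, 3, 3, 4) = 4
2→1→6→5→4: max(3, 3, 1, 2) = 3
Best route has worst link 3.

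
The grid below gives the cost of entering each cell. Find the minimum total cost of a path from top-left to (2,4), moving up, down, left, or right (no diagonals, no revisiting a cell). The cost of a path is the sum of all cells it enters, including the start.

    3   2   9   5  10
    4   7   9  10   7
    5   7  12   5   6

40

Best path: (0,0)→(0,1)→(0,2)→(0,3)→(1,3)→(2,3)→(2,4)
Cost: 3 + 2 + 9 + 5 + 10 + 5 + 6 = 40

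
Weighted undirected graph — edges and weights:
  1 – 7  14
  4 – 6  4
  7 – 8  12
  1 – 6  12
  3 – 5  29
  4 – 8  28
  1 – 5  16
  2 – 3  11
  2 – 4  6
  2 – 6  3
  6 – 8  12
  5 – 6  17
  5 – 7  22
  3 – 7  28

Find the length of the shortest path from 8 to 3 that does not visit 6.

Paths from 8 to 3 avoiding 6:
8→7→5→3: 12 + 22 + 29 = 63
8→4→2→3: 28 + 6 + 11 = 45
8→7→3: 12 + 28 = 40
8→7→1→5→3: 12 + 14 + 16 + 29 = 71
Best route has total 40.

40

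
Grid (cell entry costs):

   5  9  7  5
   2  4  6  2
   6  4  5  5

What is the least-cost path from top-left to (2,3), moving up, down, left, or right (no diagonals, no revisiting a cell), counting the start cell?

24

One optimal route is [0,0] [1,0] [1,1] [1,2] [1,3] [2,3].
Its cost is 5 + 2 + 4 + 6 + 2 + 5 = 24.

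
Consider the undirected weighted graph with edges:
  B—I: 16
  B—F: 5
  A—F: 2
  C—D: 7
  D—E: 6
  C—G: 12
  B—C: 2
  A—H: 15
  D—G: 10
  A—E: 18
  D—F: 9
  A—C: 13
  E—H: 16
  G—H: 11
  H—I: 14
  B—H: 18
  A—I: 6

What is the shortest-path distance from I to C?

Checking several routes:
I-H-B-C: 14 + 18 + 2 = 34
I-A-C: 6 + 13 = 19
I-A-F-D-C: 6 + 2 + 9 + 7 = 24
I-A-F-B-C: 6 + 2 + 5 + 2 = 15
I-B-C: 16 + 2 = 18
I-B-F-A-C: 16 + 5 + 2 + 13 = 36
Best route has total 15.

15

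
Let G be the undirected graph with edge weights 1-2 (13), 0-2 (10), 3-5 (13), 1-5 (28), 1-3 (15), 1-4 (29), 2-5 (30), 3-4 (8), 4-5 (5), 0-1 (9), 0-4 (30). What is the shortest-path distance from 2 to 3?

28

A few of the 2→3 routes:
2 → 0 → 1 → 3: 10 + 9 + 15 = 34
2 → 1 → 3: 13 + 15 = 28
2 → 1 → 4 → 3: 13 + 29 + 8 = 50
2 → 5 → 4 → 3: 30 + 5 + 8 = 43
2 → 5 → 3: 30 + 13 = 43
2 → 0 → 4 → 3: 10 + 30 + 8 = 48
Best route has total 28.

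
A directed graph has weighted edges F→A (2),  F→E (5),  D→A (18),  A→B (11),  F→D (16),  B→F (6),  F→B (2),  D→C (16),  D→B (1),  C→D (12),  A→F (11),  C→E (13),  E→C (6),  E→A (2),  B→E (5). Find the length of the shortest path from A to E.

16

A few of the A→E routes:
A - F - D - B - E: 11 + 16 + 1 + 5 = 33
A - B - F - E: 11 + 6 + 5 = 22
A - F - B - E: 11 + 2 + 5 = 18
A - B - E: 11 + 5 = 16
A - F - E: 11 + 5 = 16
The minimum is 16.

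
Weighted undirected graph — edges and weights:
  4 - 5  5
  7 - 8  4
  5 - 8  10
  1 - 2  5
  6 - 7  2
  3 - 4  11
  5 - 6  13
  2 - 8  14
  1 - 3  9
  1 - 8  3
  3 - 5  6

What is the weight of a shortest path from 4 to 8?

A few of the 4→8 routes:
4 - 3 - 1 - 8: 11 + 9 + 3 = 23
4 - 5 - 3 - 1 - 8: 5 + 6 + 9 + 3 = 23
4 - 5 - 8: 5 + 10 = 15
4 - 5 - 6 - 7 - 8: 5 + 13 + 2 + 4 = 24
The minimum is 15.

15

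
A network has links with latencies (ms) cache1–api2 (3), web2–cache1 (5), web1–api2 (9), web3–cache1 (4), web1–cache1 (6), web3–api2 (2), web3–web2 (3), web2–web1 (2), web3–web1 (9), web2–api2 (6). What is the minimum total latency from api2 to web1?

7

Comparing a few candidate routes:
api2→web1: 9
api2→cache1→web2→web1: 3 + 5 + 2 = 10
api2→web3→web2→web1: 2 + 3 + 2 = 7
api2→web2→web1: 6 + 2 = 8
api2→cache1→web1: 3 + 6 = 9
api2→web3→web1: 2 + 9 = 11
Shortest: 7 ms.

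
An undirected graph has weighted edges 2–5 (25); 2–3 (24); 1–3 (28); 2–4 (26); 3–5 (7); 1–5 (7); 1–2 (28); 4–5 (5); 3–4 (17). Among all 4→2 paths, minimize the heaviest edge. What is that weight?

24

Some routes from 4 to 2:
4 - 3 - 5 - 2: max(17, 7, 25) = 25
4 - 3 - 2: max(17, 24) = 24
4 - 2: max(26) = 26
4 - 5 - 3 - 2: max(5, 7, 24) = 24
4 - 5 - 2: max(5, 25) = 25
4 - 5 - 3 - 1 - 2: max(5, 7, 28, 28) = 28
Smallest bottleneck: 24.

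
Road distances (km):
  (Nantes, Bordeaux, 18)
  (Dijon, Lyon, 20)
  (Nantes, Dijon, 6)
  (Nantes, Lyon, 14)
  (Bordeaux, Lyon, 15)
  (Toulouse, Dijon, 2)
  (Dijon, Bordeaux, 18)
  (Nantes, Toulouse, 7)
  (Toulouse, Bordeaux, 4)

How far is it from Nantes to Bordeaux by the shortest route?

11

Some routes from Nantes to Bordeaux:
Nantes-Toulouse-Dijon-Bordeaux: 7 + 2 + 18 = 27
Nantes-Bordeaux: 18
Nantes-Dijon-Toulouse-Bordeaux: 6 + 2 + 4 = 12
Nantes-Dijon-Bordeaux: 6 + 18 = 24
Nantes-Toulouse-Bordeaux: 7 + 4 = 11
Shortest: 11 km.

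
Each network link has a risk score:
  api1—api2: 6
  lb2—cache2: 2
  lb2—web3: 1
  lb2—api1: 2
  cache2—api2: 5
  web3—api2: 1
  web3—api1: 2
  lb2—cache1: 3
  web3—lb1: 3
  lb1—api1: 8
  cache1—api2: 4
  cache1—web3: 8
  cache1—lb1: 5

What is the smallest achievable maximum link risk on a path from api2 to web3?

1

Checking several routes:
api2 - cache2 - lb2 - api1 - web3: max(5, 2, 2, 2) = 5
api2 - cache1 - lb2 - api1 - web3: max(4, 3, 2, 2) = 4
api2 - cache1 - lb2 - web3: max(4, 3, 1) = 4
api2 - web3: max(1) = 1
The minimum achievable maximum is 1.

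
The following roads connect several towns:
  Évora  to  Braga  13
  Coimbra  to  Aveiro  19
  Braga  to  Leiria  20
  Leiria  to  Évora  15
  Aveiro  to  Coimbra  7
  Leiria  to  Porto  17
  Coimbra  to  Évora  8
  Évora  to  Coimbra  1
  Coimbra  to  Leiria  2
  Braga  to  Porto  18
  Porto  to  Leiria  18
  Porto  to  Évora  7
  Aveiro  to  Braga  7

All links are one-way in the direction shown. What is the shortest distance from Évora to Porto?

20

Routes from Évora to Porto:
Évora→Coimbra→Leiria→Porto: 1 + 2 + 17 = 20
Évora→Coimbra→Aveiro→Braga→Leiria→Porto: 1 + 19 + 7 + 20 + 17 = 64
Évora→Coimbra→Aveiro→Braga→Porto: 1 + 19 + 7 + 18 = 45
Évora→Braga→Porto: 13 + 18 = 31
Évora→Braga→Leiria→Porto: 13 + 20 + 17 = 50
Shortest: 20.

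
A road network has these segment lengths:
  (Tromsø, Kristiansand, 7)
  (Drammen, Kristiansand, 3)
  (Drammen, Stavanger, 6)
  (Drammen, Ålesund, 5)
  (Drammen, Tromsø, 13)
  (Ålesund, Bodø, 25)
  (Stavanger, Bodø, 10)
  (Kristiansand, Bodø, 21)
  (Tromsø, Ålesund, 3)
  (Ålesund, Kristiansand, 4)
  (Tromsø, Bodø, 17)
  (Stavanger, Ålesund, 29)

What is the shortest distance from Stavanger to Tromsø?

14

Some routes from Stavanger to Tromsø:
Stavanger → Drammen → Kristiansand → Ålesund → Tromsø: 6 + 3 + 4 + 3 = 16
Stavanger → Drammen → Ålesund → Kristiansand → Tromsø: 6 + 5 + 4 + 7 = 22
Stavanger → Drammen → Tromsø: 6 + 13 = 19
Stavanger → Bodø → Tromsø: 10 + 17 = 27
Stavanger → Drammen → Ålesund → Tromsø: 6 + 5 + 3 = 14
Stavanger → Drammen → Kristiansand → Tromsø: 6 + 3 + 7 = 16
Best route has total 14.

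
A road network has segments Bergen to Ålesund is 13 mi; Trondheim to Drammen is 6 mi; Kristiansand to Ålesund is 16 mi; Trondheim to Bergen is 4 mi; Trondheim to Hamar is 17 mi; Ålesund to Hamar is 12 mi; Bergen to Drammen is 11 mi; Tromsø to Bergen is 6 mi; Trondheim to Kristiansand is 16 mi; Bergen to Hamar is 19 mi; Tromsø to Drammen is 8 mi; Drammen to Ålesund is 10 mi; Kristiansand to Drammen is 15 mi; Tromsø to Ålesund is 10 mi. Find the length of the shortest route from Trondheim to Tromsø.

Comparing a few candidate routes:
Trondheim -> Bergen -> Drammen -> Tromsø: 4 + 11 + 8 = 23
Trondheim -> Bergen -> Tromsø: 4 + 6 = 10
Trondheim -> Drammen -> Tromsø: 6 + 8 = 14
Trondheim -> Drammen -> Ålesund -> Tromsø: 6 + 10 + 10 = 26
Trondheim -> Bergen -> Ålesund -> Tromsø: 4 + 13 + 10 = 27
Trondheim -> Drammen -> Bergen -> Tromsø: 6 + 11 + 6 = 23
Shortest: 10 mi.

10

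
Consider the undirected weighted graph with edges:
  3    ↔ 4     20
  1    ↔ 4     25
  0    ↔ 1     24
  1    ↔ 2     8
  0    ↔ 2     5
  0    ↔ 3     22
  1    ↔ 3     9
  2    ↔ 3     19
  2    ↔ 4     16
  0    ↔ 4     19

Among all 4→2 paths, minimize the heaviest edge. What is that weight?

16

Comparing a few candidate routes:
4 → 3 → 2: max(20, 19) = 20
4 → 3 → 1 → 2: max(20, 9, 8) = 20
4 → 2: max(16) = 16
4 → 3 → 0 → 2: max(20, 22, 5) = 22
4 → 0 → 2: max(19, 5) = 19
Best route has worst link 16.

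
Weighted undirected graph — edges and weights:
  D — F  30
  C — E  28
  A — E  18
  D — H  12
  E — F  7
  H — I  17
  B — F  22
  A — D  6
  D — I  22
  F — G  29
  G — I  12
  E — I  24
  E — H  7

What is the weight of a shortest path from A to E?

Comparing a few candidate routes:
A - D - F - E: 6 + 30 + 7 = 43
A - D - I - H - E: 6 + 22 + 17 + 7 = 52
A - D - I - E: 6 + 22 + 24 = 52
A - E: 18
A - D - H - E: 6 + 12 + 7 = 25
The minimum is 18.

18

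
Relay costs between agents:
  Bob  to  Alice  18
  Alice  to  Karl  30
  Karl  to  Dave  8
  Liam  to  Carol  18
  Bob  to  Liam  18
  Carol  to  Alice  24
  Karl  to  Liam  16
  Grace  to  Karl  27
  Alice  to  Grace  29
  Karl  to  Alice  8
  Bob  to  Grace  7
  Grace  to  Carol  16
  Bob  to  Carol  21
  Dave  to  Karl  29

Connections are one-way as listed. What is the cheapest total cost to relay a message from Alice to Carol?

45

Routes from Alice to Carol:
Alice-Karl-Liam-Carol: 30 + 16 + 18 = 64
Alice-Grace-Karl-Liam-Carol: 29 + 27 + 16 + 18 = 90
Alice-Grace-Carol: 29 + 16 = 45
Shortest: 45.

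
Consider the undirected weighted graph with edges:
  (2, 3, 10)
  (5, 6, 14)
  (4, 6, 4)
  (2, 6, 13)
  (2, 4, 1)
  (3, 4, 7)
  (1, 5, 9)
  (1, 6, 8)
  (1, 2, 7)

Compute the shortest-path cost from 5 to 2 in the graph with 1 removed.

Paths from 5 to 2 avoiding 1:
5-6-2: 14 + 13 = 27
5-6-4-3-2: 14 + 4 + 7 + 10 = 35
5-6-4-2: 14 + 4 + 1 = 19
Best route has total 19.

19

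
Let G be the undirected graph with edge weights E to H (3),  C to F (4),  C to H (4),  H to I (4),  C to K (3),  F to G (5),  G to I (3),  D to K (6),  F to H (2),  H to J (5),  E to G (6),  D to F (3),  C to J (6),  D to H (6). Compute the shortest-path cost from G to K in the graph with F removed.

14

Some routes from G to K avoiding F:
G - I - H - D - K: 3 + 4 + 6 + 6 = 19
G - I - H - C - K: 3 + 4 + 4 + 3 = 14
G - E - H - C - K: 6 + 3 + 4 + 3 = 16
The minimum is 14.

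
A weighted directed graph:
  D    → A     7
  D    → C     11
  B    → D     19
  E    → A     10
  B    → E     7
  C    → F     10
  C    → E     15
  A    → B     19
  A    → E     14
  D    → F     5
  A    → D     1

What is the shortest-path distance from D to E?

21

Paths from D to E:
D - C - E: 11 + 15 = 26
D - A - B - E: 7 + 19 + 7 = 33
D - A - E: 7 + 14 = 21
Shortest: 21.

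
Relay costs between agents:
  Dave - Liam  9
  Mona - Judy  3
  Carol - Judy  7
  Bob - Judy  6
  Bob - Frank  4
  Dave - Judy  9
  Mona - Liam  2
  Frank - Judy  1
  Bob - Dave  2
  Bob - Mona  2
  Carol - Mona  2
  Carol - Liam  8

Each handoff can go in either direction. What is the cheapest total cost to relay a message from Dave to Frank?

6

Some routes from Dave to Frank:
Dave → Bob → Judy → Frank: 2 + 6 + 1 = 9
Dave → Bob → Mona → Judy → Frank: 2 + 2 + 3 + 1 = 8
Dave → Bob → Frank: 2 + 4 = 6
Shortest: 6.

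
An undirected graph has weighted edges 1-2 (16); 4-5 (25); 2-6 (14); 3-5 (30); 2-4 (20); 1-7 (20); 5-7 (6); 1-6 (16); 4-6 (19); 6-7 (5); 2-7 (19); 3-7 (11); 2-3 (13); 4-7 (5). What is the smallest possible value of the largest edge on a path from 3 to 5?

Some routes from 3 to 5:
3 - 2 - 6 - 7 - 5: max(13, 14, 5, 6) = 14
3 - 2 - 7 - 5: max(13, 19, 6) = 19
3 - 2 - 1 - 6 - 7 - 5: max(13, 16, 16, 5, 6) = 16
3 - 7 - 5: max(11, 6) = 11
3 - 2 - 6 - 4 - 7 - 5: max(13, 14, 19, 5, 6) = 19
3 - 2 - 1 - 6 - 4 - 7 - 5: max(13, 16, 16, 19, 5, 6) = 19
Best route has worst link 11.

11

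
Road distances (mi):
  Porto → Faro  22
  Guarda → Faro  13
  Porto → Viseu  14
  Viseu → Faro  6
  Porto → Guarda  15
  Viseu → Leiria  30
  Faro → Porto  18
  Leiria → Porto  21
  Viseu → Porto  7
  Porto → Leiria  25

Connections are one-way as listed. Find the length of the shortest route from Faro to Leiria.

Routes from Faro to Leiria:
Faro - Porto - Viseu - Leiria: 18 + 14 + 30 = 62
Faro - Porto - Leiria: 18 + 25 = 43
Best route has total 43 mi.

43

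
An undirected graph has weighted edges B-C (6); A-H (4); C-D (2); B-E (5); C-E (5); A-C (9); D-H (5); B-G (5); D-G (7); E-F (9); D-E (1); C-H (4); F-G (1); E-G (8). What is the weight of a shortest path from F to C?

10

Some routes from F to C:
F - G - D - C: 1 + 7 + 2 = 10
F - G - E - D - C: 1 + 8 + 1 + 2 = 12
F - G - B - C: 1 + 5 + 6 = 12
F - E - D - C: 9 + 1 + 2 = 12
Best route has total 10.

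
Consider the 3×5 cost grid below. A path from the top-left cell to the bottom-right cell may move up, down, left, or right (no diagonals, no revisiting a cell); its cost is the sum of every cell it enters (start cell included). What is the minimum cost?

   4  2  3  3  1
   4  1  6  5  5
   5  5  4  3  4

Take (0,0) (0,1) (0,2) (0,3) (0,4) (1,4) (2,4) for a total of 4 + 2 + 3 + 3 + 1 + 5 + 4 = 22.

22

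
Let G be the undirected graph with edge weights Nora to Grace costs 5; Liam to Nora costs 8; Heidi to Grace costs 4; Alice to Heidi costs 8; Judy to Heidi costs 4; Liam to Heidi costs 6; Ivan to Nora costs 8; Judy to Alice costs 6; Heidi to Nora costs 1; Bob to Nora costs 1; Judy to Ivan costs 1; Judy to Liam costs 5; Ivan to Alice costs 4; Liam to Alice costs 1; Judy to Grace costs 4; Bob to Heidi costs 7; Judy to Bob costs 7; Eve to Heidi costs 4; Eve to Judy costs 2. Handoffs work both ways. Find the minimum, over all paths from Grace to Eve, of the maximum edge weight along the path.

Comparing a few candidate routes:
Grace-Judy-Eve: max(4, 2) = 4
Grace-Judy-Heidi-Eve: max(4, 4, 4) = 4
Grace-Heidi-Judy-Eve: max(4, 4, 2) = 4
Grace-Heidi-Eve: max(4, 4) = 4
The minimum achievable maximum is 4.

4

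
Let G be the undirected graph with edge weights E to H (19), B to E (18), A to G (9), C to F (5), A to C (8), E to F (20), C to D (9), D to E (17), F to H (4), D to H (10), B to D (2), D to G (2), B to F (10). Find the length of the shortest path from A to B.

Comparing a few candidate routes:
A-C-F-B: 8 + 5 + 10 = 23
A-G-D-B: 9 + 2 + 2 = 13
A-C-D-B: 8 + 9 + 2 = 19
A-C-F-H-D-B: 8 + 5 + 4 + 10 + 2 = 29
A-G-D-H-F-B: 9 + 2 + 10 + 4 + 10 = 35
A-G-D-C-F-B: 9 + 2 + 9 + 5 + 10 = 35
The minimum is 13.

13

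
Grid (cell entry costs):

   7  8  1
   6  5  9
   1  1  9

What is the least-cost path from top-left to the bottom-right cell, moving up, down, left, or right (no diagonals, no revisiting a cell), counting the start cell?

Best path: (0,0) -> (1,0) -> (2,0) -> (2,1) -> (2,2)
Cost: 7 + 6 + 1 + 1 + 9 = 24

24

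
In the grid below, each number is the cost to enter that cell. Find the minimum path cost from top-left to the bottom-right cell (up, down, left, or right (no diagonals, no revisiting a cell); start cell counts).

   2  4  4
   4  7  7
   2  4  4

16

Path (0,0) → (1,0) → (2,0) → (2,1) → (2,2): 2 + 4 + 2 + 4 + 4 = 16.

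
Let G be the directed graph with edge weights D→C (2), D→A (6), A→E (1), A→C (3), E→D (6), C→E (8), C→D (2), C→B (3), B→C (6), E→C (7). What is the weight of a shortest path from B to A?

14

Paths from B to A:
B - C - D - A: 6 + 2 + 6 = 14
B - C - E - D - A: 6 + 8 + 6 + 6 = 26
The minimum is 14.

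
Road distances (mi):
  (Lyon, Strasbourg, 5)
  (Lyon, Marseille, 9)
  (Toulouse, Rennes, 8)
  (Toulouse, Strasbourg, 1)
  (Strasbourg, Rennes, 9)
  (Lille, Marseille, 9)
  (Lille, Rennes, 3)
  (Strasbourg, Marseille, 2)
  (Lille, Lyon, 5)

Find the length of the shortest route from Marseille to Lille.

9

Some routes from Marseille to Lille:
Marseille -> Strasbourg -> Lyon -> Lille: 2 + 5 + 5 = 12
Marseille -> Lille: 9
Marseille -> Strasbourg -> Rennes -> Lille: 2 + 9 + 3 = 14
Shortest: 9 mi.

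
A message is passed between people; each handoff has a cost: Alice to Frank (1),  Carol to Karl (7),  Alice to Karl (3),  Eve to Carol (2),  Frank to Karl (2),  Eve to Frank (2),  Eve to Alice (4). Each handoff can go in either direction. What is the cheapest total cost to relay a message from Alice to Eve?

3

Routes from Alice to Eve:
Alice - Karl - Carol - Eve: 3 + 7 + 2 = 12
Alice - Eve: 4
Alice - Frank - Karl - Carol - Eve: 1 + 2 + 7 + 2 = 12
Alice - Karl - Frank - Eve: 3 + 2 + 2 = 7
Alice - Frank - Eve: 1 + 2 = 3
The minimum is 3.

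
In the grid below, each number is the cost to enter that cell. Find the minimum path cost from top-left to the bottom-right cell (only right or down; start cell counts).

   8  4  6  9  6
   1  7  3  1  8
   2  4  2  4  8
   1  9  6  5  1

Take (0,0) -> (1,0) -> (2,0) -> (2,1) -> (2,2) -> (2,3) -> (3,3) -> (3,4) for a total of 8 + 1 + 2 + 4 + 2 + 4 + 5 + 1 = 27.
(Top row then right column would cost 50.)

27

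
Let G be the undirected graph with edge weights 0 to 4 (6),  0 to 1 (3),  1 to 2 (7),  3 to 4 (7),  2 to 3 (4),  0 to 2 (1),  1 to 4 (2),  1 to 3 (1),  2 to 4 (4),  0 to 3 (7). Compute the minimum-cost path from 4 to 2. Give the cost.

A few of the 4→2 routes:
4 - 0 - 2: 6 + 1 = 7
4 - 2: 4
4 - 1 - 0 - 2: 2 + 3 + 1 = 6
Shortest: 4.

4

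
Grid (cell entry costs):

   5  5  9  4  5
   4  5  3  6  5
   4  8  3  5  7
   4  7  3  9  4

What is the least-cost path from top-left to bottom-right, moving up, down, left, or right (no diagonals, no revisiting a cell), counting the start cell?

36

Path (0,0) → (1,0) → (1,1) → (1,2) → (2,2) → (2,3) → (2,4) → (3,4): 5 + 4 + 5 + 3 + 3 + 5 + 7 + 4 = 36.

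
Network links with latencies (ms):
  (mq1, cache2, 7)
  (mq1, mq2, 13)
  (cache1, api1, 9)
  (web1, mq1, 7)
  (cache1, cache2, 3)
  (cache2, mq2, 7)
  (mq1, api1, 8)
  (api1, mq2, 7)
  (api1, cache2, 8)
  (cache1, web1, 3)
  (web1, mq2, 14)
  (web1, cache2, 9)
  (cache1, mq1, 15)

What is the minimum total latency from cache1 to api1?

9

Some routes from cache1 to api1:
cache1 → cache2 → mq1 → api1: 3 + 7 + 8 = 18
cache1 → web1 → mq1 → api1: 3 + 7 + 8 = 18
cache1 → cache2 → api1: 3 + 8 = 11
cache1 → web1 → cache2 → api1: 3 + 9 + 8 = 20
cache1 → cache2 → mq2 → api1: 3 + 7 + 7 = 17
cache1 → api1: 9
Shortest: 9 ms.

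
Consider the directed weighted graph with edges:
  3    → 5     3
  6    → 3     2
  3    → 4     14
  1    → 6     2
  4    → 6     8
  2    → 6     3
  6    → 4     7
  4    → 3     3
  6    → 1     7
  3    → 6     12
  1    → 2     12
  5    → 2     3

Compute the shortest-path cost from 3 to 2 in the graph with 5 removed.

31

Candidate routes:
3 - 4 - 6 - 1 - 2: 14 + 8 + 7 + 12 = 41
3 - 6 - 1 - 2: 12 + 7 + 12 = 31
Shortest: 31.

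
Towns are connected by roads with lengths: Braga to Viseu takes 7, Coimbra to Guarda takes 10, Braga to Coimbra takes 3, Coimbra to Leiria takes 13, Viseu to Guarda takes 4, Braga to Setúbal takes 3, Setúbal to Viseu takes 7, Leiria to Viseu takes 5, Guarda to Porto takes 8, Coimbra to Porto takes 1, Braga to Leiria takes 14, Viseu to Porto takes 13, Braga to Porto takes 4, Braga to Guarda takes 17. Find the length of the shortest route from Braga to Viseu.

A few of the Braga→Viseu routes:
Braga→Setúbal→Viseu: 3 + 7 = 10
Braga→Coimbra→Porto→Viseu: 3 + 1 + 13 = 17
Braga→Coimbra→Porto→Guarda→Viseu: 3 + 1 + 8 + 4 = 16
Braga→Porto→Guarda→Viseu: 4 + 8 + 4 = 16
Braga→Coimbra→Guarda→Viseu: 3 + 10 + 4 = 17
Braga→Viseu: 7
Best route has total 7.

7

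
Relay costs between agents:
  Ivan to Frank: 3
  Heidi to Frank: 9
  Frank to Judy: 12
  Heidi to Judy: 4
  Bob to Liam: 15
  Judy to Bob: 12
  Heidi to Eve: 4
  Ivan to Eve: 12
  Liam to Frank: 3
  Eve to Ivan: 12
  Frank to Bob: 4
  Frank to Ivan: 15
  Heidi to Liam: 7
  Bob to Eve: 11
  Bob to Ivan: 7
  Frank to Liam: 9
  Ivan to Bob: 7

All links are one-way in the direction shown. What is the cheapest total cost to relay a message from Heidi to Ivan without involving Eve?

20

Checking several routes:
Heidi→Frank→Judy→Bob→Ivan: 9 + 12 + 12 + 7 = 40
Heidi→Frank→Ivan: 9 + 15 = 24
Heidi→Liam→Frank→Bob→Ivan: 7 + 3 + 4 + 7 = 21
Heidi→Liam→Frank→Ivan: 7 + 3 + 15 = 25
Heidi→Judy→Bob→Ivan: 4 + 12 + 7 = 23
Heidi→Frank→Bob→Ivan: 9 + 4 + 7 = 20
Best route has total 20.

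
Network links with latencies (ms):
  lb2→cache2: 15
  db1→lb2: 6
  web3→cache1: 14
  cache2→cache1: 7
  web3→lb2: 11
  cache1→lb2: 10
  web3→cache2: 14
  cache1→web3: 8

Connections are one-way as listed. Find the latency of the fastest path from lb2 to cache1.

22

Candidate routes:
lb2 → cache2 → cache1: 15 + 7 = 22
Shortest: 22 ms.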